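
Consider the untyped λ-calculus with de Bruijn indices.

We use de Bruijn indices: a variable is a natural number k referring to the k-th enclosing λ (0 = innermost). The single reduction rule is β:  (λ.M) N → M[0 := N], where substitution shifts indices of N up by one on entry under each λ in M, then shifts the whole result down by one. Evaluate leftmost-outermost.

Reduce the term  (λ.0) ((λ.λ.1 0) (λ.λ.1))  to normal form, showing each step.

  start: (λ.0) ((λ.λ.1 0) (λ.λ.1))
  →1  (λ.λ.1 0) (λ.λ.1)
  →2  λ.(λ.λ.1) 0
  →3  λ.λ.1

Answer: normal form = λ.λ.1  (in 3 steps)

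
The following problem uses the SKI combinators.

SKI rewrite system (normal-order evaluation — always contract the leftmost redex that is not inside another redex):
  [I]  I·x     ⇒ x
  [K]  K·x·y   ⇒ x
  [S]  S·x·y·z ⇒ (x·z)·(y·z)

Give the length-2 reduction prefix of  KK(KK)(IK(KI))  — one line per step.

  start: KK(KK)(IK(KI))
  →1  K(IK(KI))
  →2  K(K(KI))

Answer: after 2 steps: K(K(KI))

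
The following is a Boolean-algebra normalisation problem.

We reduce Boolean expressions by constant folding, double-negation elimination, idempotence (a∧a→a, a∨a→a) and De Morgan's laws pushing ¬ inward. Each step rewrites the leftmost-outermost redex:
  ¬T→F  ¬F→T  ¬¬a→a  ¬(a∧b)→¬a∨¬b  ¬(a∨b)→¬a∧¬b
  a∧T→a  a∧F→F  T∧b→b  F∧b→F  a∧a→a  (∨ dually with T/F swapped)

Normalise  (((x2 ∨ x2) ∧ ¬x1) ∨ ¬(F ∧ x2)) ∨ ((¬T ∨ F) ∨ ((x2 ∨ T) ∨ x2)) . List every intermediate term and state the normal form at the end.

  start: (((x2 ∨ x2) ∧ ¬x1) ∨ ¬(F ∧ x2)) ∨ ((¬T ∨ F) ∨ ((x2 ∨ T) ∨ x2))
  [1] ((x2 ∧ ¬x1) ∨ ¬(F ∧ x2)) ∨ ((¬T ∨ F) ∨ ((x2 ∨ T) ∨ x2))
  [2] ((x2 ∧ ¬x1) ∨ (¬F ∨ ¬x2)) ∨ ((¬T ∨ F) ∨ ((x2 ∨ T) ∨ x2))
  [3] ((x2 ∧ ¬x1) ∨ (T ∨ ¬x2)) ∨ ((¬T ∨ F) ∨ ((x2 ∨ T) ∨ x2))
  [4] ((x2 ∧ ¬x1) ∨ T) ∨ ((¬T ∨ F) ∨ ((x2 ∨ T) ∨ x2))
  [5] T ∨ ((¬T ∨ F) ∨ ((x2 ∨ T) ∨ x2))
  [6] T

Answer: normal form = T  (in 6 steps)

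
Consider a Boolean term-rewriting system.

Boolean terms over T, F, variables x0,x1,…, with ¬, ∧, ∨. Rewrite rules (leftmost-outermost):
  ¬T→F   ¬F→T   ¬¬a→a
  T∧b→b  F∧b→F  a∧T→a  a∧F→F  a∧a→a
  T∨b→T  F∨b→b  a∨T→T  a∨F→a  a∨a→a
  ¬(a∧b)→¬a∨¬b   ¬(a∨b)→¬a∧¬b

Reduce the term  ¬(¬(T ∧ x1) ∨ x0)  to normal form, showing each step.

  start: ¬(¬(T ∧ x1) ∨ x0)
  [1] ¬¬(T ∧ x1) ∧ ¬x0
  [2] (T ∧ x1) ∧ ¬x0
  [3] x1 ∧ ¬x0

Answer: normal form = x1 ∧ ¬x0  (in 3 steps)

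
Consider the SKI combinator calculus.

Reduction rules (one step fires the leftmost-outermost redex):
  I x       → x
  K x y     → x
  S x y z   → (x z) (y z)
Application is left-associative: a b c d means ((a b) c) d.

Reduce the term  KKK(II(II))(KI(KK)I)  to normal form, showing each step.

Answer: normal form = I  (in 5 steps)

Derivation:
  start: KKK(II(II))(KI(KK)I)
  [1] K(II(II))(KI(KK)I)
  [2] II(II)
  [3] I(II)
  [4] II
  [5] I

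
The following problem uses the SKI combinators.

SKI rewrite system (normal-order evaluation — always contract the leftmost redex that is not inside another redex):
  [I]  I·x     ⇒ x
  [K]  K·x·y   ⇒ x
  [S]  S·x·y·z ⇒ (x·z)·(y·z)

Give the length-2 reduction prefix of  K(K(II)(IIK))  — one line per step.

Answer: after 2 steps: KI

Derivation:
  start: K(K(II)(IIK))
  →1  K(II)
  →2  KI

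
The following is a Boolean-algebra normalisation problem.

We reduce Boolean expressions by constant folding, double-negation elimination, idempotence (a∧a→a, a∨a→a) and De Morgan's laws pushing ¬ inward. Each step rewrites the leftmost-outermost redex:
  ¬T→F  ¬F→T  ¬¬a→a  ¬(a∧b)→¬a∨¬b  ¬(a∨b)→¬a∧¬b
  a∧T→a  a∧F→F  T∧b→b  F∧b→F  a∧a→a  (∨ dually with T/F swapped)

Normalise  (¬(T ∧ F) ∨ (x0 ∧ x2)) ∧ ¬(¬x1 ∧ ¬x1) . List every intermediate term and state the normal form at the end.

Answer: normal form = x1  (in 9 steps)

Reduction:
  start: (¬(T ∧ F) ∨ (x0 ∧ x2)) ∧ ¬(¬x1 ∧ ¬x1)
  step 1: ((¬T ∨ ¬F) ∨ (x0 ∧ x2)) ∧ ¬(¬x1 ∧ ¬x1)
  step 2: ((F ∨ ¬F) ∨ (x0 ∧ x2)) ∧ ¬(¬x1 ∧ ¬x1)
  step 3: (¬F ∨ (x0 ∧ x2)) ∧ ¬(¬x1 ∧ ¬x1)
  step 4: (T ∨ (x0 ∧ x2)) ∧ ¬(¬x1 ∧ ¬x1)
  step 5: T ∧ ¬(¬x1 ∧ ¬x1)
  step 6: ¬(¬x1 ∧ ¬x1)
  step 7: ¬¬x1 ∨ ¬¬x1
  step 8: ¬¬x1
  step 9: x1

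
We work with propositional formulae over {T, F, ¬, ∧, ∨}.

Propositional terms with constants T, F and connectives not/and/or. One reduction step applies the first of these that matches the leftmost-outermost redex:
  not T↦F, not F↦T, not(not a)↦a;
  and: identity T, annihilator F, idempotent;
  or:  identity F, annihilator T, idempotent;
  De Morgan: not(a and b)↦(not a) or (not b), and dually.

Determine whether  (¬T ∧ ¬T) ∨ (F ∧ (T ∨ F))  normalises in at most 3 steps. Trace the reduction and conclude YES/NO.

Answer: NO — after 3 steps the term is F ∧ (T ∨ F), not yet normal

Working:
  start: (¬T ∧ ¬T) ∨ (F ∧ (T ∨ F))
  [1] ¬T ∨ (F ∧ (T ∨ F))
  [2] F ∨ (F ∧ (T ∨ F))
  [3] F ∧ (T ∨ F)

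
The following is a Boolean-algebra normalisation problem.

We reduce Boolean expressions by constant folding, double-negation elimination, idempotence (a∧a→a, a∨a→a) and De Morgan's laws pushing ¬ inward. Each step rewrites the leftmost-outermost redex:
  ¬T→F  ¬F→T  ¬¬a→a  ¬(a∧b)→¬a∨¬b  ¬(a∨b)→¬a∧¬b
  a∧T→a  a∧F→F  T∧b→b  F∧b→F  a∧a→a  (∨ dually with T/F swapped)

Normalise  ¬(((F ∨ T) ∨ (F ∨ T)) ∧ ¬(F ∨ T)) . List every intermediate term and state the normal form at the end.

  start: ¬(((F ∨ T) ∨ (F ∨ T)) ∧ ¬(F ∨ T))
  →1  ¬((F ∨ T) ∨ (F ∨ T)) ∨ ¬¬(F ∨ T)
  →2  (¬(F ∨ T) ∧ ¬(F ∨ T)) ∨ ¬¬(F ∨ T)
  →3  ¬(F ∨ T) ∨ ¬¬(F ∨ T)
  →4  (¬F ∧ ¬T) ∨ ¬¬(F ∨ T)
  →5  (T ∧ ¬T) ∨ ¬¬(F ∨ T)
  →6  ¬T ∨ ¬¬(F ∨ T)
  →7  F ∨ ¬¬(F ∨ T)
  →8  ¬¬(F ∨ T)
  →9  F ∨ T
  →10  T

Answer: normal form = T  (in 10 steps)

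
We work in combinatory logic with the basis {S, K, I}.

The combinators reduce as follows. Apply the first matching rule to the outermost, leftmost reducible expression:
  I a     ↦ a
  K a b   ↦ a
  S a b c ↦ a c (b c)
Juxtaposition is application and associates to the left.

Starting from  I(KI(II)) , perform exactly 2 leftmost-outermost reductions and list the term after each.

  start: I(KI(II))
  →1  KI(II)
  →2  I

Answer: after 2 steps: I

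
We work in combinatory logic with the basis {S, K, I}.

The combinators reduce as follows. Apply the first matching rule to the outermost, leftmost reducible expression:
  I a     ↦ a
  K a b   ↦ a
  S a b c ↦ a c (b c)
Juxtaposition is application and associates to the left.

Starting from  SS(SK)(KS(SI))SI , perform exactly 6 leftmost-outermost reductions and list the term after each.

Answer: after 6 steps: SI(SI)

Derivation:
  start: SS(SK)(KS(SI))SI
  step 1: S(KS(SI))(SK(KS(SI)))SI
  step 2: KS(SI)S(SK(KS(SI))S)I
  step 3: SS(SK(KS(SI))S)I
  step 4: SI(SK(KS(SI))SI)
  step 5: SI(KS(KS(SI)S)I)
  step 6: SI(SI)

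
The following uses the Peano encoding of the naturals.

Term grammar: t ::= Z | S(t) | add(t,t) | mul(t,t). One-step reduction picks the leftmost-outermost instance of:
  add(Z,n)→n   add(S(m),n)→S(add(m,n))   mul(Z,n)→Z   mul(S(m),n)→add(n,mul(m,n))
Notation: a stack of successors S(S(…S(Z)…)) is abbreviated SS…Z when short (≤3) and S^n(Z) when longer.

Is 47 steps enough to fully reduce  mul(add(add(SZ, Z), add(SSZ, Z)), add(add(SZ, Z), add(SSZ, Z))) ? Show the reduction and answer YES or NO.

  start: mul(add(add(SZ, Z), add(SSZ, Z)), add(add(SZ, Z), add(SSZ, Z)))
  [1] mul(add(S(add(Z, Z)), add(SSZ, Z)), add(add(SZ, Z), add(SSZ, Z)))
  [2] mul(S(add(add(Z, Z), add(SSZ, Z))), add(add(SZ, Z), add(SSZ, Z)))
  [3] add(add(add(SZ, Z), add(SSZ, Z)), mul(add(add(Z, Z), add(SSZ, Z)), add(add(SZ, Z), add(SSZ, Z))))
  [4] add(add(S(add(Z, Z)), add(SSZ, Z)), mul(add(add(Z, Z), add(SSZ, Z)), add(add(SZ, Z), add(SSZ, Z))))
  [5] add(S(add(add(Z, Z), add(SSZ, Z))), mul(add(add(Z, Z), add(SSZ, Z)), add(add(SZ, Z), add(SSZ, Z))))
  [6] S(add(add(add(Z, Z), add(SSZ, Z)), mul(add(add(Z, Z), add(SSZ, Z)), add(add(SZ, Z), add(SSZ, Z)))))
  [7] S(add(add(Z, add(SSZ, Z)), mul(add(add(Z, Z), add(SSZ, Z)), add(add(SZ, Z), add(SSZ, Z)))))
  [8] S(add(add(SSZ, Z), mul(add(add(Z, Z), add(SSZ, Z)), add(add(SZ, Z), add(SSZ, Z)))))
  [9] S(add(S(add(SZ, Z)), mul(add(add(Z, Z), add(SSZ, Z)), add(add(SZ, Z), add(SSZ, Z)))))
  [10] S(S(add(add(SZ, Z), mul(add(add(Z, Z), add(SSZ, Z)), add(add(SZ, Z), add(SSZ, Z))))))
  [11] S(S(add(S(add(Z, Z)), mul(add(add(Z, Z), add(SSZ, Z)), add(add(SZ, Z), add(SSZ, Z))))))
  [12] S(S(S(add(add(Z, Z), mul(add(add(Z, Z), add(SSZ, Z)), add(add(SZ, Z), add(SSZ, Z)))))))
  [13] S(S(S(add(Z, mul(add(add(Z, Z), add(SSZ, Z)), add(add(SZ, Z), add(SSZ, Z)))))))
  [14] S(S(S(mul(add(add(Z, Z), add(SSZ, Z)), add(add(SZ, Z), add(SSZ, Z))))))
  [15] S(S(S(mul(add(Z, add(SSZ, Z)), add(add(SZ, Z), add(SSZ, Z))))))
  [16] S(S(S(mul(add(SSZ, Z), add(add(SZ, Z), add(SSZ, Z))))))
  [17] S(S(S(mul(S(add(SZ, Z)), add(add(SZ, Z), add(SSZ, Z))))))
  [18] S(S(S(add(add(add(SZ, Z), add(SSZ, Z)), mul(add(SZ, Z), add(add(SZ, Z), add(SSZ, Z)))))))
  [19] S(S(S(add(add(S(add(Z, Z)), add(SSZ, Z)), mul(add(SZ, Z), add(add(SZ, Z), add(SSZ, Z)))))))
  [20] S(S(S(add(S(add(add(Z, Z), add(SSZ, Z))), mul(add(SZ, Z), add(add(SZ, Z), add(SSZ, Z)))))))
  [21] S(S(S(S(add(add(add(Z, Z), add(SSZ, Z)), mul(add(SZ, Z), add(add(SZ, Z), add(SSZ, Z))))))))
  [22] S(S(S(S(add(add(Z, add(SSZ, Z)), mul(add(SZ, Z), add(add(SZ, Z), add(SSZ, Z))))))))
  [23] S(S(S(S(add(add(SSZ, Z), mul(add(SZ, Z), add(add(SZ, Z), add(SSZ, Z))))))))
  [24] S(S(S(S(add(S(add(SZ, Z)), mul(add(SZ, Z), add(add(SZ, Z), add(SSZ, Z))))))))
  [25] S(S(S(S(S(add(add(SZ, Z), mul(add(SZ, Z), add(add(SZ, Z), add(SSZ, Z)))))))))
  [26] S(S(S(S(S(add(S(add(Z, Z)), mul(add(SZ, Z), add(add(SZ, Z), add(SSZ, Z)))))))))
  [27] S(S(S(S(S(S(add(add(Z, Z), mul(add(SZ, Z), add(add(SZ, Z), add(SSZ, Z))))))))))
  [28] S(S(S(S(S(S(add(Z, mul(add(SZ, Z), add(add(SZ, Z), add(SSZ, Z))))))))))
  [29] S(S(S(S(S(S(mul(add(SZ, Z), add(add(SZ, Z), add(SSZ, Z)))))))))
  [30] S(S(S(S(S(S(mul(S(add(Z, Z)), add(add(SZ, Z), add(SSZ, Z)))))))))
  [31] S(S(S(S(S(S(add(add(add(SZ, Z), add(SSZ, Z)), mul(add(Z, Z), add(add(SZ, Z), add(SSZ, Z))))))))))
  [32] S(S(S(S(S(S(add(add(S(add(Z, Z)), add(SSZ, Z)), mul(add(Z, Z), add(add(SZ, Z), add(SSZ, Z))))))))))
  [33] S(S(S(S(S(S(add(S(add(add(Z, Z), add(SSZ, Z))), mul(add(Z, Z), add(add(SZ, Z), add(SSZ, Z))))))))))
  [34] S(S(S(S(S(S(S(add(add(add(Z, Z), add(SSZ, Z)), mul(add(Z, Z), add(add(SZ, Z), add(SSZ, Z)))))))))))
  [35] S(S(S(S(S(S(S(add(add(Z, add(SSZ, Z)), mul(add(Z, Z), add(add(SZ, Z), add(SSZ, Z)))))))))))
  [36] S(S(S(S(S(S(S(add(add(SSZ, Z), mul(add(Z, Z), add(add(SZ, Z), add(SSZ, Z)))))))))))
  [37] S(S(S(S(S(S(S(add(S(add(SZ, Z)), mul(add(Z, Z), add(add(SZ, Z), add(SSZ, Z)))))))))))
  [38] S(S(S(S(S(S(S(S(add(add(SZ, Z), mul(add(Z, Z), add(add(SZ, Z), add(SSZ, Z))))))))))))
  [39] S(S(S(S(S(S(S(S(add(S(add(Z, Z)), mul(add(Z, Z), add(add(SZ, Z), add(SSZ, Z))))))))))))
  [40] S(S(S(S(S(S(S(S(S(add(add(Z, Z), mul(add(Z, Z), add(add(SZ, Z), add(SSZ, Z)))))))))))))
  [41] S(S(S(S(S(S(S(S(S(add(Z, mul(add(Z, Z), add(add(SZ, Z), add(SSZ, Z)))))))))))))
  [42] S(S(S(S(S(S(S(S(S(mul(add(Z, Z), add(add(SZ, Z), add(SSZ, Z))))))))))))
  [43] S(S(S(S(S(S(S(S(S(mul(Z, add(add(SZ, Z), add(SSZ, Z))))))))))))
  [44] S^9(Z)

Answer: YES — reaches normal form S^9(Z) in 44 ≤ 47 steps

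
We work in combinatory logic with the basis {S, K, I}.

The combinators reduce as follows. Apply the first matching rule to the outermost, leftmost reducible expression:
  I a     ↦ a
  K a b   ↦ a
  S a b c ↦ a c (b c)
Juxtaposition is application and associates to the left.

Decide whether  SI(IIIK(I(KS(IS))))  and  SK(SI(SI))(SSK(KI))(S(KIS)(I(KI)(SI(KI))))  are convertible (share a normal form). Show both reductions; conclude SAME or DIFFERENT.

Answer: DIFFERENT — A ⇓ SI(KS), B ⇓ KI

Reduction:
Term A:
  start: SI(IIIK(I(KS(IS))))
  step 1: SI(IIK(I(KS(IS))))
  step 2: SI(IK(I(KS(IS))))
  step 3: SI(K(I(KS(IS))))
  step 4: SI(K(KS(IS)))
  step 5: SI(KS)

Term B:
  start: SK(SI(SI))(SSK(KI))(S(KIS)(I(KI)(SI(KI))))
  step 1: K(SSK(KI))(SI(SI)(SSK(KI)))(S(KIS)(I(KI)(SI(KI))))
  step 2: SSK(KI)(S(KIS)(I(KI)(SI(KI))))
  step 3: S(KI)(K(KI))(S(KIS)(I(KI)(SI(KI))))
  step 4: KI(S(KIS)(I(KI)(SI(KI))))(K(KI)(S(KIS)(I(KI)(SI(KI)))))
  step 5: I(K(KI)(S(KIS)(I(KI)(SI(KI)))))
  step 6: K(KI)(S(KIS)(I(KI)(SI(KI))))
  step 7: KI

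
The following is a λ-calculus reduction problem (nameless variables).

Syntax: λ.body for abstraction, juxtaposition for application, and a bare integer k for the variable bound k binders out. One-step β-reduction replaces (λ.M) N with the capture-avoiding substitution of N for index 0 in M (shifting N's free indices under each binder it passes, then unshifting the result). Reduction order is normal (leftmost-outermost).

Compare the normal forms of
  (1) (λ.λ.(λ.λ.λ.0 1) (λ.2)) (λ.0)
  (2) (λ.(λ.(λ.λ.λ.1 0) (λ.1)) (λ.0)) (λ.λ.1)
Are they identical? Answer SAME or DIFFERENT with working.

Term A:
  start: (λ.λ.(λ.λ.λ.0 1) (λ.2)) (λ.0)
  step 1: λ.(λ.λ.λ.0 1) (λ.λ.0)
  step 2: λ.λ.λ.0 1

Term B:
  start: (λ.(λ.(λ.λ.λ.1 0) (λ.1)) (λ.0)) (λ.λ.1)
  step 1: (λ.(λ.λ.λ.1 0) (λ.1)) (λ.0)
  step 2: (λ.λ.λ.1 0) (λ.λ.0)
  step 3: λ.λ.1 0

Answer: DIFFERENT — A ⇓ λ.λ.λ.0 1, B ⇓ λ.λ.1 0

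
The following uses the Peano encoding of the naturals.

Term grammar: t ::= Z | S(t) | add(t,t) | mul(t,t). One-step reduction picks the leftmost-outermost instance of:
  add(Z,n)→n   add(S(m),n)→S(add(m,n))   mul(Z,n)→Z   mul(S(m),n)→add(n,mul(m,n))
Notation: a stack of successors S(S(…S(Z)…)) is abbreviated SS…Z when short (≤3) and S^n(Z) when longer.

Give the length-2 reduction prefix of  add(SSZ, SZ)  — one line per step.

  start: add(SSZ, SZ)
  step 1: S(add(SZ, SZ))
  step 2: S(S(add(Z, SZ)))

Answer: after 2 steps: S(S(add(Z, SZ)))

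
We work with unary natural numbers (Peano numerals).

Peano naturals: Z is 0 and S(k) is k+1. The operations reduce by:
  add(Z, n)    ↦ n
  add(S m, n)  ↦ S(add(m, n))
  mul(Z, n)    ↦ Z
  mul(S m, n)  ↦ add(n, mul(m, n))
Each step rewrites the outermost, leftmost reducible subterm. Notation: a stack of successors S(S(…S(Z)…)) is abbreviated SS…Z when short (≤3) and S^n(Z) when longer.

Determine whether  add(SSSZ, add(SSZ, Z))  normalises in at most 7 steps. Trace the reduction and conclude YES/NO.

Answer: YES — reaches normal form S^5(Z) in 7 ≤ 7 steps

Reduction:
  start: add(SSSZ, add(SSZ, Z))
  [1] S(add(SSZ, add(SSZ, Z)))
  [2] S(S(add(SZ, add(SSZ, Z))))
  [3] S(S(S(add(Z, add(SSZ, Z)))))
  [4] S(S(S(add(SSZ, Z))))
  [5] S(S(S(S(add(SZ, Z)))))
  [6] S(S(S(S(S(add(Z, Z))))))
  [7] S^5(Z)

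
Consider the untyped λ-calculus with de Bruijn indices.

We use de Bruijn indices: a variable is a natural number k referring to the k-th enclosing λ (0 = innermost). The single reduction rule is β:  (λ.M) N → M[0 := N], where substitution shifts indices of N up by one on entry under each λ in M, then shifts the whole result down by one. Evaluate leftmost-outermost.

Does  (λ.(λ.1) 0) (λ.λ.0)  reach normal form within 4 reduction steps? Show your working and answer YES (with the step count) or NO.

Answer: YES — reaches normal form λ.λ.0 in 2 ≤ 4 steps

Working:
  start: (λ.(λ.1) 0) (λ.λ.0)
  [1] (λ.λ.λ.0) (λ.λ.0)
  [2] λ.λ.0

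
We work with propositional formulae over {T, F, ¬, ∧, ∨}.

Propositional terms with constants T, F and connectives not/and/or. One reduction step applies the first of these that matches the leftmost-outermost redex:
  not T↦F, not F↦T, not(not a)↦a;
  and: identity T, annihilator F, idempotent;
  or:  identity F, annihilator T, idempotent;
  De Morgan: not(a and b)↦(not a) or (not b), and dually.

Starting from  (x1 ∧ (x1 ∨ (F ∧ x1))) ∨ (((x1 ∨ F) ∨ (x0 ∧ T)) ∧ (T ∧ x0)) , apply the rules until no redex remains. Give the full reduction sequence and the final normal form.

Answer: normal form = x1 ∨ ((x1 ∨ x0) ∧ x0)  (in 6 steps)

Reduction:
  start: (x1 ∧ (x1 ∨ (F ∧ x1))) ∨ (((x1 ∨ F) ∨ (x0 ∧ T)) ∧ (T ∧ x0))
  [1] (x1 ∧ (x1 ∨ F)) ∨ (((x1 ∨ F) ∨ (x0 ∧ T)) ∧ (T ∧ x0))
  [2] (x1 ∧ x1) ∨ (((x1 ∨ F) ∨ (x0 ∧ T)) ∧ (T ∧ x0))
  [3] x1 ∨ (((x1 ∨ F) ∨ (x0 ∧ T)) ∧ (T ∧ x0))
  [4] x1 ∨ ((x1 ∨ (x0 ∧ T)) ∧ (T ∧ x0))
  [5] x1 ∨ ((x1 ∨ x0) ∧ (T ∧ x0))
  [6] x1 ∨ ((x1 ∨ x0) ∧ x0)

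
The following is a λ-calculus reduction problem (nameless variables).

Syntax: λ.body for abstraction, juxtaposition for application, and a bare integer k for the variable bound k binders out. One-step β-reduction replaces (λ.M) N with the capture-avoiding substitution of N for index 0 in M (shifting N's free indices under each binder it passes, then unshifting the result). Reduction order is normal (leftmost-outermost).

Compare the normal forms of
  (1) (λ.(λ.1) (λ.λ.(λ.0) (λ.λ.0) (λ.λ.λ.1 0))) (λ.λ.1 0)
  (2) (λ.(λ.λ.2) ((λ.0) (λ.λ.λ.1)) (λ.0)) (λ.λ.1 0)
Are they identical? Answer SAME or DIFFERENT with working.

Answer: SAME — A ⇓ λ.λ.1 0, B ⇓ λ.λ.1 0

Derivation:
Term A:
  start: (λ.(λ.1) (λ.λ.(λ.0) (λ.λ.0) (λ.λ.λ.1 0))) (λ.λ.1 0)
  step 1: (λ.λ.λ.1 0) (λ.λ.(λ.0) (λ.λ.0) (λ.λ.λ.1 0))
  step 2: λ.λ.1 0

Term B:
  start: (λ.(λ.λ.2) ((λ.0) (λ.λ.λ.1)) (λ.0)) (λ.λ.1 0)
  step 1: (λ.λ.λ.λ.1 0) ((λ.0) (λ.λ.λ.1)) (λ.0)
  step 2: (λ.λ.λ.1 0) (λ.0)
  step 3: λ.λ.1 0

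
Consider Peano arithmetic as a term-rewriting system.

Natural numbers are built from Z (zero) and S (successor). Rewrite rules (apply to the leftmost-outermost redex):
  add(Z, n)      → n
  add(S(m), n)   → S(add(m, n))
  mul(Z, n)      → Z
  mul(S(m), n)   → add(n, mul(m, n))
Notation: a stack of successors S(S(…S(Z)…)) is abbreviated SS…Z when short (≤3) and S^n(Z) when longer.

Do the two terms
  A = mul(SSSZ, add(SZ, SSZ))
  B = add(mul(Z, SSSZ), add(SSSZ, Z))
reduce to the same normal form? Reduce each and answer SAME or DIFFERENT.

Answer: DIFFERENT — A ⇓ S^9(Z), B ⇓ SSSZ

Reduction:
Term A:
  start: mul(SSSZ, add(SZ, SSZ))
  step 1: add(add(SZ, SSZ), mul(SSZ, add(SZ, SSZ)))
  step 2: add(S(add(Z, SSZ)), mul(SSZ, add(SZ, SSZ)))
  step 3: S(add(add(Z, SSZ), mul(SSZ, add(SZ, SSZ))))
  step 4: S(add(SSZ, mul(SSZ, add(SZ, SSZ))))
  step 5: S(S(add(SZ, mul(SSZ, add(SZ, SSZ)))))
  step 6: S(S(S(add(Z, mul(SSZ, add(SZ, SSZ))))))
  step 7: S(S(S(mul(SSZ, add(SZ, SSZ)))))
  step 8: S(S(S(add(add(SZ, SSZ), mul(SZ, add(SZ, SSZ))))))
  step 9: S(S(S(add(S(add(Z, SSZ)), mul(SZ, add(SZ, SSZ))))))
  step 10: S(S(S(S(add(add(Z, SSZ), mul(SZ, add(SZ, SSZ)))))))
  step 11: S(S(S(S(add(SSZ, mul(SZ, add(SZ, SSZ)))))))
  step 12: S(S(S(S(S(add(SZ, mul(SZ, add(SZ, SSZ))))))))
  step 13: S(S(S(S(S(S(add(Z, mul(SZ, add(SZ, SSZ)))))))))
  step 14: S(S(S(S(S(S(mul(SZ, add(SZ, SSZ))))))))
  step 15: S(S(S(S(S(S(add(add(SZ, SSZ), mul(Z, add(SZ, SSZ)))))))))
  step 16: S(S(S(S(S(S(add(S(add(Z, SSZ)), mul(Z, add(SZ, SSZ)))))))))
  step 17: S(S(S(S(S(S(S(add(add(Z, SSZ), mul(Z, add(SZ, SSZ))))))))))
  step 18: S(S(S(S(S(S(S(add(SSZ, mul(Z, add(SZ, SSZ))))))))))
  step 19: S(S(S(S(S(S(S(S(add(SZ, mul(Z, add(SZ, SSZ)))))))))))
  step 20: S(S(S(S(S(S(S(S(S(add(Z, mul(Z, add(SZ, SSZ))))))))))))
  step 21: S(S(S(S(S(S(S(S(S(mul(Z, add(SZ, SSZ)))))))))))
  step 22: S^9(Z)

Term B:
  start: add(mul(Z, SSSZ), add(SSSZ, Z))
  step 1: add(Z, add(SSSZ, Z))
  step 2: add(SSSZ, Z)
  step 3: S(add(SSZ, Z))
  step 4: S(S(add(SZ, Z)))
  step 5: S(S(S(add(Z, Z))))
  step 6: SSSZ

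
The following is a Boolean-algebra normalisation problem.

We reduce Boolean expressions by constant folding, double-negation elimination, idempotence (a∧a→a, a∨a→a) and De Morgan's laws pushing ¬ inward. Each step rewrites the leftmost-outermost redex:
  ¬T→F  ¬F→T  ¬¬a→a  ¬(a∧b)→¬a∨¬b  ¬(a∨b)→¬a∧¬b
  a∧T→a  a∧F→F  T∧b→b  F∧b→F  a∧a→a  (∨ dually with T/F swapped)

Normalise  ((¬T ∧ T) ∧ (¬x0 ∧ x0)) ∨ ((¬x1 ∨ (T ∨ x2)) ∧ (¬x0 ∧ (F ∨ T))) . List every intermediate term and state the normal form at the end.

  start: ((¬T ∧ T) ∧ (¬x0 ∧ x0)) ∨ ((¬x1 ∨ (T ∨ x2)) ∧ (¬x0 ∧ (F ∨ T)))
  →1  (¬T ∧ (¬x0 ∧ x0)) ∨ ((¬x1 ∨ (T ∨ x2)) ∧ (¬x0 ∧ (F ∨ T)))
  →2  (F ∧ (¬x0 ∧ x0)) ∨ ((¬x1 ∨ (T ∨ x2)) ∧ (¬x0 ∧ (F ∨ T)))
  →3  F ∨ ((¬x1 ∨ (T ∨ x2)) ∧ (¬x0 ∧ (F ∨ T)))
  →4  (¬x1 ∨ (T ∨ x2)) ∧ (¬x0 ∧ (F ∨ T))
  →5  (¬x1 ∨ T) ∧ (¬x0 ∧ (F ∨ T))
  →6  T ∧ (¬x0 ∧ (F ∨ T))
  →7  ¬x0 ∧ (F ∨ T)
  →8  ¬x0 ∧ T
  →9  ¬x0

Answer: normal form = ¬x0  (in 9 steps)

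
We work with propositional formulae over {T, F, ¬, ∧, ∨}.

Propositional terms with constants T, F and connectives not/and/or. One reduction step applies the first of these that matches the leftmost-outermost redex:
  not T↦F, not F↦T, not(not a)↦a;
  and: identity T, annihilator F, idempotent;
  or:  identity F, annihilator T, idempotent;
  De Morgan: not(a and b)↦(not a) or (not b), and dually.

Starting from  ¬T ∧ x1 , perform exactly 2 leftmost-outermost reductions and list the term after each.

  start: ¬T ∧ x1
  step 1: F ∧ x1
  step 2: F

Answer: after 2 steps: F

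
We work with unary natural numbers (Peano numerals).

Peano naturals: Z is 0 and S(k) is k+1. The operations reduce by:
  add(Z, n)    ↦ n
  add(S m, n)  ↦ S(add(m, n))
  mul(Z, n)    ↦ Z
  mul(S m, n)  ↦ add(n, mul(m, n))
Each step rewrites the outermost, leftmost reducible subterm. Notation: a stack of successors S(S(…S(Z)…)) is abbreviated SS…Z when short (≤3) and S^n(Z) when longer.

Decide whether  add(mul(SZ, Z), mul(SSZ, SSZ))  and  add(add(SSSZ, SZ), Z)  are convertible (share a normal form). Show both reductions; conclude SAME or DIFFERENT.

Term A:
  start: add(mul(SZ, Z), mul(SSZ, SSZ))
  step 1: add(add(Z, mul(Z, Z)), mul(SSZ, SSZ))
  step 2: add(mul(Z, Z), mul(SSZ, SSZ))
  step 3: add(Z, mul(SSZ, SSZ))
  step 4: mul(SSZ, SSZ)
  step 5: add(SSZ, mul(SZ, SSZ))
  step 6: S(add(SZ, mul(SZ, SSZ)))
  step 7: S(S(add(Z, mul(SZ, SSZ))))
  step 8: S(S(mul(SZ, SSZ)))
  step 9: S(S(add(SSZ, mul(Z, SSZ))))
  step 10: S(S(S(add(SZ, mul(Z, SSZ)))))
  step 11: S(S(S(S(add(Z, mul(Z, SSZ))))))
  step 12: S(S(S(S(mul(Z, SSZ)))))
  step 13: S^4(Z)

Term B:
  start: add(add(SSSZ, SZ), Z)
  step 1: add(S(add(SSZ, SZ)), Z)
  step 2: S(add(add(SSZ, SZ), Z))
  step 3: S(add(S(add(SZ, SZ)), Z))
  step 4: S(S(add(add(SZ, SZ), Z)))
  step 5: S(S(add(S(add(Z, SZ)), Z)))
  step 6: S(S(S(add(add(Z, SZ), Z))))
  step 7: S(S(S(add(SZ, Z))))
  step 8: S(S(S(S(add(Z, Z)))))
  step 9: S^4(Z)

Answer: SAME — A ⇓ S^4(Z), B ⇓ S^4(Z)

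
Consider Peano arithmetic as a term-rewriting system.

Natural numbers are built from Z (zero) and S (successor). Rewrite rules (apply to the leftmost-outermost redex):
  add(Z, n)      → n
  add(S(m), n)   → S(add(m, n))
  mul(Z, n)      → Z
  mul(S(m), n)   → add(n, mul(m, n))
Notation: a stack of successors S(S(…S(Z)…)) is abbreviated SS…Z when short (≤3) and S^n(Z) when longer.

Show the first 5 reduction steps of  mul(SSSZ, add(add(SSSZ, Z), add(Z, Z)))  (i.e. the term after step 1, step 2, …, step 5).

Answer: after 5 steps: S(add(add(S(add(SZ, Z)), add(Z, Z)), mul(SSZ, add(add(SSSZ, Z), add(Z, Z)))))

Derivation:
  start: mul(SSSZ, add(add(SSSZ, Z), add(Z, Z)))
  →1  add(add(add(SSSZ, Z), add(Z, Z)), mul(SSZ, add(add(SSSZ, Z), add(Z, Z))))
  →2  add(add(S(add(SSZ, Z)), add(Z, Z)), mul(SSZ, add(add(SSSZ, Z), add(Z, Z))))
  →3  add(S(add(add(SSZ, Z), add(Z, Z))), mul(SSZ, add(add(SSSZ, Z), add(Z, Z))))
  →4  S(add(add(add(SSZ, Z), add(Z, Z)), mul(SSZ, add(add(SSSZ, Z), add(Z, Z)))))
  →5  S(add(add(S(add(SZ, Z)), add(Z, Z)), mul(SSZ, add(add(SSSZ, Z), add(Z, Z)))))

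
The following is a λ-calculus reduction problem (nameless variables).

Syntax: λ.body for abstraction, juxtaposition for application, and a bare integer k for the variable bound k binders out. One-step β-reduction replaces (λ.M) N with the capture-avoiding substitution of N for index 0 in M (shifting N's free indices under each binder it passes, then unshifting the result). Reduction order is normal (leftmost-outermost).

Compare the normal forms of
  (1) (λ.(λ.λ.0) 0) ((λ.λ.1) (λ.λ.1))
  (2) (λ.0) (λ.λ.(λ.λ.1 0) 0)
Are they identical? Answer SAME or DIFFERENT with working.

Term A:
  start: (λ.(λ.λ.0) 0) ((λ.λ.1) (λ.λ.1))
  →1  (λ.λ.0) ((λ.λ.1) (λ.λ.1))
  →2  λ.0

Term B:
  start: (λ.0) (λ.λ.(λ.λ.1 0) 0)
  →1  λ.λ.(λ.λ.1 0) 0
  →2  λ.λ.λ.1 0

Answer: DIFFERENT — A ⇓ λ.0, B ⇓ λ.λ.λ.1 0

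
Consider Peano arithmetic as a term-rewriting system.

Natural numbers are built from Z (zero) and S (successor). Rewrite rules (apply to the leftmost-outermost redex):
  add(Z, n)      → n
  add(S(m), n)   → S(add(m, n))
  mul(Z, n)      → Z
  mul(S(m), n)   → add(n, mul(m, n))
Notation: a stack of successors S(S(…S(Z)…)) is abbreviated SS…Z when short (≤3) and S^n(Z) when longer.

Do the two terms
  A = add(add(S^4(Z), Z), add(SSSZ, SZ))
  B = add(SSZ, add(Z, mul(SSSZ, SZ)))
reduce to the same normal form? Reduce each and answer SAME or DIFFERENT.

Term A:
  start: add(add(S^4(Z), Z), add(SSSZ, SZ))
  [1] add(S(add(SSSZ, Z)), add(SSSZ, SZ))
  [2] S(add(add(SSSZ, Z), add(SSSZ, SZ)))
  [3] S(add(S(add(SSZ, Z)), add(SSSZ, SZ)))
  [4] S(S(add(add(SSZ, Z), add(SSSZ, SZ))))
  [5] S(S(add(S(add(SZ, Z)), add(SSSZ, SZ))))
  [6] S(S(S(add(add(SZ, Z), add(SSSZ, SZ)))))
  [7] S(S(S(add(S(add(Z, Z)), add(SSSZ, SZ)))))
  [8] S(S(S(S(add(add(Z, Z), add(SSSZ, SZ))))))
  [9] S(S(S(S(add(Z, add(SSSZ, SZ))))))
  [10] S(S(S(S(add(SSSZ, SZ)))))
  [11] S(S(S(S(S(add(SSZ, SZ))))))
  [12] S(S(S(S(S(S(add(SZ, SZ)))))))
  [13] S(S(S(S(S(S(S(add(Z, SZ))))))))
  [14] S^8(Z)

Term B:
  start: add(SSZ, add(Z, mul(SSSZ, SZ)))
  [1] S(add(SZ, add(Z, mul(SSSZ, SZ))))
  [2] S(S(add(Z, add(Z, mul(SSSZ, SZ)))))
  [3] S(S(add(Z, mul(SSSZ, SZ))))
  [4] S(S(mul(SSSZ, SZ)))
  [5] S(S(add(SZ, mul(SSZ, SZ))))
  [6] S(S(S(add(Z, mul(SSZ, SZ)))))
  [7] S(S(S(mul(SSZ, SZ))))
  [8] S(S(S(add(SZ, mul(SZ, SZ)))))
  [9] S(S(S(S(add(Z, mul(SZ, SZ))))))
  [10] S(S(S(S(mul(SZ, SZ)))))
  [11] S(S(S(S(add(SZ, mul(Z, SZ))))))
  [12] S(S(S(S(S(add(Z, mul(Z, SZ)))))))
  [13] S(S(S(S(S(mul(Z, SZ))))))
  [14] S^5(Z)

Answer: DIFFERENT — A ⇓ S^8(Z), B ⇓ S^5(Z)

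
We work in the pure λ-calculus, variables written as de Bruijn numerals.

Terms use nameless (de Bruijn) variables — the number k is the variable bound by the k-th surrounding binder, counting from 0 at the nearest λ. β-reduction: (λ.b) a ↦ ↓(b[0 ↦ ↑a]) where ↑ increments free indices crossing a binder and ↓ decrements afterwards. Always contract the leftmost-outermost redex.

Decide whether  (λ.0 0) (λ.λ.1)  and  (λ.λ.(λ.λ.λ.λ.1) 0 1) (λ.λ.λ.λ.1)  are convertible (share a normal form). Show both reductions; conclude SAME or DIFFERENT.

Answer: SAME — A ⇓ λ.λ.λ.1, B ⇓ λ.λ.λ.1

Derivation:
Term A:
  start: (λ.0 0) (λ.λ.1)
  →1  (λ.λ.1) (λ.λ.1)
  →2  λ.λ.λ.1

Term B:
  start: (λ.λ.(λ.λ.λ.λ.1) 0 1) (λ.λ.λ.λ.1)
  →1  λ.(λ.λ.λ.λ.1) 0 (λ.λ.λ.λ.1)
  →2  λ.(λ.λ.λ.1) (λ.λ.λ.λ.1)
  →3  λ.λ.λ.1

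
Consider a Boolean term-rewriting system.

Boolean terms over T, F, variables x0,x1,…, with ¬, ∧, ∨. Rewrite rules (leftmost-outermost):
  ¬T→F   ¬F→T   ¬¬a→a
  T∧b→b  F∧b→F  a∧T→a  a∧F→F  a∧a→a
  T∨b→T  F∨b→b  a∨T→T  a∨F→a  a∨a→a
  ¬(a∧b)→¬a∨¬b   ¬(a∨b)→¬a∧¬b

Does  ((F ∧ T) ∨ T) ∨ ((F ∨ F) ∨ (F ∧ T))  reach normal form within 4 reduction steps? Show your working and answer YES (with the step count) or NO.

Answer: YES — reaches normal form T in 2 ≤ 4 steps

Reduction:
  start: ((F ∧ T) ∨ T) ∨ ((F ∨ F) ∨ (F ∧ T))
  [1] T ∨ ((F ∨ F) ∨ (F ∧ T))
  [2] T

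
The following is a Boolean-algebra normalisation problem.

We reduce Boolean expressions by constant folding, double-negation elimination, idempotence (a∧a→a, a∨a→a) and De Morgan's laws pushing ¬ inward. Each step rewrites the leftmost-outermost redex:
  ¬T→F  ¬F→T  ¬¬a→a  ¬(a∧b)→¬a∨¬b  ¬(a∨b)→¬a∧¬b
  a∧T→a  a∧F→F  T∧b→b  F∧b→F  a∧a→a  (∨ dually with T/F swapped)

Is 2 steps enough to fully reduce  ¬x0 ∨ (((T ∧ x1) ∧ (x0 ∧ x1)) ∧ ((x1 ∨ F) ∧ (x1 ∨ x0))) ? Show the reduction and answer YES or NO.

  start: ¬x0 ∨ (((T ∧ x1) ∧ (x0 ∧ x1)) ∧ ((x1 ∨ F) ∧ (x1 ∨ x0)))
  step 1: ¬x0 ∨ ((x1 ∧ (x0 ∧ x1)) ∧ ((x1 ∨ F) ∧ (x1 ∨ x0)))
  step 2: ¬x0 ∨ ((x1 ∧ (x0 ∧ x1)) ∧ (x1 ∧ (x1 ∨ x0)))

Answer: YES — reaches normal form ¬x0 ∨ ((x1 ∧ (x0 ∧ x1)) ∧ (x1 ∧ (x1 ∨ x0))) in 2 ≤ 2 steps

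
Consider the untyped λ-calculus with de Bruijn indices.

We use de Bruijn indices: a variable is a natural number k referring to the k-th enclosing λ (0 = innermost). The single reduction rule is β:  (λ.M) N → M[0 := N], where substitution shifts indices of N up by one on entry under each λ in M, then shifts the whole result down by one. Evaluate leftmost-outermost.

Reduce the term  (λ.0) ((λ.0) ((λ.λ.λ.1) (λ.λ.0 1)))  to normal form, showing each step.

Answer: normal form = λ.λ.1  (in 3 steps)

Reduction:
  start: (λ.0) ((λ.0) ((λ.λ.λ.1) (λ.λ.0 1)))
  [1] (λ.0) ((λ.λ.λ.1) (λ.λ.0 1))
  [2] (λ.λ.λ.1) (λ.λ.0 1)
  [3] λ.λ.1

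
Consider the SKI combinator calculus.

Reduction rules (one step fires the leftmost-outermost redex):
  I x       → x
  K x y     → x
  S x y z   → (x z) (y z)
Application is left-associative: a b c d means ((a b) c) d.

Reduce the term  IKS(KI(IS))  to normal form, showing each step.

Answer: normal form = S  (in 2 steps)

Derivation:
  start: IKS(KI(IS))
  [1] KS(KI(IS))
  [2] S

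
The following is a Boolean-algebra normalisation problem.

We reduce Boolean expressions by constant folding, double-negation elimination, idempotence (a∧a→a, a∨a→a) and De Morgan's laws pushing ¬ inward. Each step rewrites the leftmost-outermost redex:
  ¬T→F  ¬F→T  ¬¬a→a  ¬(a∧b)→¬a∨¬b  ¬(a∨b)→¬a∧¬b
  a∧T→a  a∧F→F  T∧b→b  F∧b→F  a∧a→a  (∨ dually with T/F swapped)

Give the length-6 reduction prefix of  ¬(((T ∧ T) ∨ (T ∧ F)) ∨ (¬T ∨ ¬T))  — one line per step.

Answer: after 6 steps: F ∧ ¬(¬T ∨ ¬T)

Reduction:
  start: ¬(((T ∧ T) ∨ (T ∧ F)) ∨ (¬T ∨ ¬T))
  [1] ¬((T ∧ T) ∨ (T ∧ F)) ∧ ¬(¬T ∨ ¬T)
  [2] (¬(T ∧ T) ∧ ¬(T ∧ F)) ∧ ¬(¬T ∨ ¬T)
  [3] ((¬T ∨ ¬T) ∧ ¬(T ∧ F)) ∧ ¬(¬T ∨ ¬T)
  [4] (¬T ∧ ¬(T ∧ F)) ∧ ¬(¬T ∨ ¬T)
  [5] (F ∧ ¬(T ∧ F)) ∧ ¬(¬T ∨ ¬T)
  [6] F ∧ ¬(¬T ∨ ¬T)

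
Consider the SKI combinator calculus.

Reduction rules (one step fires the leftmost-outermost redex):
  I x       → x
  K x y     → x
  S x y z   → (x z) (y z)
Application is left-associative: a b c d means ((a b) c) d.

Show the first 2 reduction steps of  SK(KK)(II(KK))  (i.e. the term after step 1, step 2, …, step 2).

Answer: after 2 steps: II(KK)

Working:
  start: SK(KK)(II(KK))
  →1  K(II(KK))(KK(II(KK)))
  →2  II(KK)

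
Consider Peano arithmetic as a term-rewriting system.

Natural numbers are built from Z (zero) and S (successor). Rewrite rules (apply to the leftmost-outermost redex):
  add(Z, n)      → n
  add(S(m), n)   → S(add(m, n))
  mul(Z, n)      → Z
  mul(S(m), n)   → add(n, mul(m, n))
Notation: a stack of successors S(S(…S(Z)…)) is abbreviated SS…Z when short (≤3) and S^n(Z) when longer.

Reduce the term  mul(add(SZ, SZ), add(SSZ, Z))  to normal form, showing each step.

Answer: normal form = S^4(Z)  (in 17 steps)

Reduction:
  start: mul(add(SZ, SZ), add(SSZ, Z))
  [1] mul(S(add(Z, SZ)), add(SSZ, Z))
  [2] add(add(SSZ, Z), mul(add(Z, SZ), add(SSZ, Z)))
  [3] add(S(add(SZ, Z)), mul(add(Z, SZ), add(SSZ, Z)))
  [4] S(add(add(SZ, Z), mul(add(Z, SZ), add(SSZ, Z))))
  [5] S(add(S(add(Z, Z)), mul(add(Z, SZ), add(SSZ, Z))))
  [6] S(S(add(add(Z, Z), mul(add(Z, SZ), add(SSZ, Z)))))
  [7] S(S(add(Z, mul(add(Z, SZ), add(SSZ, Z)))))
  [8] S(S(mul(add(Z, SZ), add(SSZ, Z))))
  [9] S(S(mul(SZ, add(SSZ, Z))))
  [10] S(S(add(add(SSZ, Z), mul(Z, add(SSZ, Z)))))
  [11] S(S(add(S(add(SZ, Z)), mul(Z, add(SSZ, Z)))))
  [12] S(S(S(add(add(SZ, Z), mul(Z, add(SSZ, Z))))))
  [13] S(S(S(add(S(add(Z, Z)), mul(Z, add(SSZ, Z))))))
  [14] S(S(S(S(add(add(Z, Z), mul(Z, add(SSZ, Z)))))))
  [15] S(S(S(S(add(Z, mul(Z, add(SSZ, Z)))))))
  [16] S(S(S(S(mul(Z, add(SSZ, Z))))))
  [17] S^4(Z)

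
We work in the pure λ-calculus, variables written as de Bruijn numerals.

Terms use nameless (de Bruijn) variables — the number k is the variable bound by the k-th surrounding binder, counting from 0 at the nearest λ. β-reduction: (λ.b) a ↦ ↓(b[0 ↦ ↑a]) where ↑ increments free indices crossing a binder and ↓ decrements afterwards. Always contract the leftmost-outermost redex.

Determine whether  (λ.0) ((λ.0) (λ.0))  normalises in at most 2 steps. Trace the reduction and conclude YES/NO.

  start: (λ.0) ((λ.0) (λ.0))
  step 1: (λ.0) (λ.0)
  step 2: λ.0

Answer: YES — reaches normal form λ.0 in 2 ≤ 2 steps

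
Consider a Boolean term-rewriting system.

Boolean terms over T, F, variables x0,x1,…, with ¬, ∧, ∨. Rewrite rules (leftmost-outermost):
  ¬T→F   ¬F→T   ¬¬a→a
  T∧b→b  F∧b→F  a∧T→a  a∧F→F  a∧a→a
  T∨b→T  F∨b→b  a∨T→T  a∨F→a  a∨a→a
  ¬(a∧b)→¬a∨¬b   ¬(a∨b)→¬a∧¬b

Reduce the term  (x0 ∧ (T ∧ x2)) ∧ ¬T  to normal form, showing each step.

  start: (x0 ∧ (T ∧ x2)) ∧ ¬T
  step 1: (x0 ∧ x2) ∧ ¬T
  step 2: (x0 ∧ x2) ∧ F
  step 3: F

Answer: normal form = F  (in 3 steps)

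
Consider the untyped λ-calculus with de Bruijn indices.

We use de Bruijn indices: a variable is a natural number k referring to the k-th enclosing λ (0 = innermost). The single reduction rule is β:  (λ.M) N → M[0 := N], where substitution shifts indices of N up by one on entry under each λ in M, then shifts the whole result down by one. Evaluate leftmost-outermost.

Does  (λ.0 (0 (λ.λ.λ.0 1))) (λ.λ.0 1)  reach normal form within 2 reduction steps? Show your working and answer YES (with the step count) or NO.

  start: (λ.0 (0 (λ.λ.λ.0 1))) (λ.λ.0 1)
  →1  (λ.λ.0 1) ((λ.λ.0 1) (λ.λ.λ.0 1))
  →2  λ.0 ((λ.λ.0 1) (λ.λ.λ.0 1))

Answer: NO — after 2 steps the term is λ.0 ((λ.λ.0 1) (λ.λ.λ.0 1)), not yet normal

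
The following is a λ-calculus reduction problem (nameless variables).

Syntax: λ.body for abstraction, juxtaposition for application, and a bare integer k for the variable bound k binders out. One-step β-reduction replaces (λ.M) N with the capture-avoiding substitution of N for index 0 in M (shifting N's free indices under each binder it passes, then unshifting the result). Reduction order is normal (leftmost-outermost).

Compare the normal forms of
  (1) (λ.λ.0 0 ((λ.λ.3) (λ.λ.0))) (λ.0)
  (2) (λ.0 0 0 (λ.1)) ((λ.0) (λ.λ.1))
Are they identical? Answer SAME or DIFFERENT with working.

Term A:
  start: (λ.λ.0 0 ((λ.λ.3) (λ.λ.0))) (λ.0)
  →1  λ.0 0 ((λ.λ.λ.0) (λ.λ.0))
  →2  λ.0 0 (λ.λ.0)

Term B:
  start: (λ.0 0 0 (λ.1)) ((λ.0) (λ.λ.1))
  →1  (λ.0) (λ.λ.1) ((λ.0) (λ.λ.1)) ((λ.0) (λ.λ.1)) (λ.(λ.0) (λ.λ.1))
  →2  (λ.λ.1) ((λ.0) (λ.λ.1)) ((λ.0) (λ.λ.1)) (λ.(λ.0) (λ.λ.1))
  →3  (λ.(λ.0) (λ.λ.1)) ((λ.0) (λ.λ.1)) (λ.(λ.0) (λ.λ.1))
  →4  (λ.0) (λ.λ.1) (λ.(λ.0) (λ.λ.1))
  →5  (λ.λ.1) (λ.(λ.0) (λ.λ.1))
  →6  λ.λ.(λ.0) (λ.λ.1)
  →7  λ.λ.λ.λ.1

Answer: DIFFERENT — A ⇓ λ.0 0 (λ.λ.0), B ⇓ λ.λ.λ.λ.1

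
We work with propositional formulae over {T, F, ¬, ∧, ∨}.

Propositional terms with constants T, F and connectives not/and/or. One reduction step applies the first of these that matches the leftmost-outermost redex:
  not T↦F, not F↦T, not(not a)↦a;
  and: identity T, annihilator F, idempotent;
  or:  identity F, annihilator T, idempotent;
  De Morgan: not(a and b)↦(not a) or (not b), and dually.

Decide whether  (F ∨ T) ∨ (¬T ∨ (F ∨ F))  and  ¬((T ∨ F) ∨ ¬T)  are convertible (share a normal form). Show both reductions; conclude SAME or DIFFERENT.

Term A:
  start: (F ∨ T) ∨ (¬T ∨ (F ∨ F))
  [1] T ∨ (¬T ∨ (F ∨ F))
  [2] T

Term B:
  start: ¬((T ∨ F) ∨ ¬T)
  [1] ¬(T ∨ F) ∧ ¬¬T
  [2] (¬T ∧ ¬F) ∧ ¬¬T
  [3] (F ∧ ¬F) ∧ ¬¬T
  [4] F ∧ ¬¬T
  [5] F

Answer: DIFFERENT — A ⇓ T, B ⇓ F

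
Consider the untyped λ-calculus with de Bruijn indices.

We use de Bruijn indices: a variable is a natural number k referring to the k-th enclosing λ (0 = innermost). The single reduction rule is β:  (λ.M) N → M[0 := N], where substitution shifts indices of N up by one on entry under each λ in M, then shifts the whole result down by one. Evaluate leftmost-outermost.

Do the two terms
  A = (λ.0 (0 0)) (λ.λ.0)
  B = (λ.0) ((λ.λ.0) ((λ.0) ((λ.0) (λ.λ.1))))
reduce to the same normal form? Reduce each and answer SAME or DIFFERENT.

Term A:
  start: (λ.0 (0 0)) (λ.λ.0)
  [1] (λ.λ.0) ((λ.λ.0) (λ.λ.0))
  [2] λ.0

Term B:
  start: (λ.0) ((λ.λ.0) ((λ.0) ((λ.0) (λ.λ.1))))
  [1] (λ.λ.0) ((λ.0) ((λ.0) (λ.λ.1)))
  [2] λ.0

Answer: SAME — A ⇓ λ.0, B ⇓ λ.0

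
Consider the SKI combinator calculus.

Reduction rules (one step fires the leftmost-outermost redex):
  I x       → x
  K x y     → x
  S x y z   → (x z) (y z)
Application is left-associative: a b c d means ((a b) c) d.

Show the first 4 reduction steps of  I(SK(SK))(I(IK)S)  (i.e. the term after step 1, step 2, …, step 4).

Answer: after 4 steps: IKS

Reduction:
  start: I(SK(SK))(I(IK)S)
  [1] SK(SK)(I(IK)S)
  [2] K(I(IK)S)(SK(I(IK)S))
  [3] I(IK)S
  [4] IKS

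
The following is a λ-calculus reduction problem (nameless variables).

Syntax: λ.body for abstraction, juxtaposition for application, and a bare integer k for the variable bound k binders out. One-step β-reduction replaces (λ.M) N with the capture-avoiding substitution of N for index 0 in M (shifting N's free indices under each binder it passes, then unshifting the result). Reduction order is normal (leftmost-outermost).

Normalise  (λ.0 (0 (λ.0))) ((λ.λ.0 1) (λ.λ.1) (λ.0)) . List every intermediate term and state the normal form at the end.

  start: (λ.0 (0 (λ.0))) ((λ.λ.0 1) (λ.λ.1) (λ.0))
  [1] (λ.λ.0 1) (λ.λ.1) (λ.0) ((λ.λ.0 1) (λ.λ.1) (λ.0) (λ.0))
  [2] (λ.0 (λ.λ.1)) (λ.0) ((λ.λ.0 1) (λ.λ.1) (λ.0) (λ.0))
  [3] (λ.0) (λ.λ.1) ((λ.λ.0 1) (λ.λ.1) (λ.0) (λ.0))
  [4] (λ.λ.1) ((λ.λ.0 1) (λ.λ.1) (λ.0) (λ.0))
  [5] λ.(λ.λ.0 1) (λ.λ.1) (λ.0) (λ.0)
  [6] λ.(λ.0 (λ.λ.1)) (λ.0) (λ.0)
  [7] λ.(λ.0) (λ.λ.1) (λ.0)
  [8] λ.(λ.λ.1) (λ.0)
  [9] λ.λ.λ.0

Answer: normal form = λ.λ.λ.0  (in 9 steps)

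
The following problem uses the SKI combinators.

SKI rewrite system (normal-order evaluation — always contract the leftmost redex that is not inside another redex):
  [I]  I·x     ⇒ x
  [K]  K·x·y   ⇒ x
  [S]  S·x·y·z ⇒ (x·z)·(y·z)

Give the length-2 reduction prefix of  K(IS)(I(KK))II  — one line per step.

  start: K(IS)(I(KK))II
  step 1: ISII
  step 2: SII

Answer: after 2 steps: SII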